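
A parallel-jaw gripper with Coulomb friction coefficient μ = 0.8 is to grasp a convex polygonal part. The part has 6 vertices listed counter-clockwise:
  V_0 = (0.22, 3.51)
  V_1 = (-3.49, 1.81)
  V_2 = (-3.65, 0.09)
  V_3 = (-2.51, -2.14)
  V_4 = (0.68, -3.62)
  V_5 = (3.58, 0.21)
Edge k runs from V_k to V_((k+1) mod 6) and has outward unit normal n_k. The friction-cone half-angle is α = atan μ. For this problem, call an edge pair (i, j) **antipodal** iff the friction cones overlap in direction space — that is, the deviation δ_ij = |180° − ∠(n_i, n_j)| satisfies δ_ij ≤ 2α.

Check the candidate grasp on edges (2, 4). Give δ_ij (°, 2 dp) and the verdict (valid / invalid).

α = atan 0.8 = 38.66°;  2α = 77.32°
edge 2: e_2 = (+1.14, -2.23);  n_2 = (-0.8904, -0.4552)
edge 4: e_4 = (+2.90, +3.83);  n_4 = (+0.7972, -0.6037)
∠(n_2, n_4) = 115.79°
δ = |180° − 115.79°| = 64.21°
64.21° ≤ 2α = 77.32°  →  valid

δ = 64.21°, valid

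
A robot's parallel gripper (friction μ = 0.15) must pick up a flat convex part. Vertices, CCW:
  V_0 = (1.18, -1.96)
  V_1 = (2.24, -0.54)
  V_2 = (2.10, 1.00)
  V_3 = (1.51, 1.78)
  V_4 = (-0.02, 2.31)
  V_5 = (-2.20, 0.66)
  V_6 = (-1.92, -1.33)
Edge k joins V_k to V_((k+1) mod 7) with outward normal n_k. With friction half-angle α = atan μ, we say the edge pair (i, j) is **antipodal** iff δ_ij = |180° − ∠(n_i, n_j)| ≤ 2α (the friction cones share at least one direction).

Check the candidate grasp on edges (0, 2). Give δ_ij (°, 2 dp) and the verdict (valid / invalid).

δ = 106.16°, invalid

α = atan 0.15 = 8.53°;  2α = 17.06°
edge 0: e_0 = (+1.06, +1.42);  n_0 = (+0.8014, -0.5982)
edge 2: e_2 = (-0.59, +0.78);  n_2 = (+0.7975, +0.6033)
∠(n_0, n_2) = 73.84°
δ = |180° − 73.84°| = 106.16°
106.16° > 2α = 17.06°  →  invalid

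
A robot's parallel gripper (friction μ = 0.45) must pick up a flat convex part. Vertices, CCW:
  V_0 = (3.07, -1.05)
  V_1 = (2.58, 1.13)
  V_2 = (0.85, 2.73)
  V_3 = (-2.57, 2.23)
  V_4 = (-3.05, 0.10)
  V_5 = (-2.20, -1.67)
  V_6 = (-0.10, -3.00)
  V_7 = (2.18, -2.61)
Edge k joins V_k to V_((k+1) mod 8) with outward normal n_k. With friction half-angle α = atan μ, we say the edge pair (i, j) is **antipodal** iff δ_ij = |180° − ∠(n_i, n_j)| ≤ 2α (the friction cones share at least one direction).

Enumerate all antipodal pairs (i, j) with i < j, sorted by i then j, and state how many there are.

count = 8; pairs: (0,3), (0,4), (0,5), (1,4), (1,5), (2,5), (2,6), (3,7)

α = atan 0.45 = 24.23°;  2α = 48.46°
n_0 = (+0.9757, +0.2193)
n_1 = (+0.6790, +0.7342)
n_2 = (-0.1447, +0.9895)
n_3 = (-0.9755, +0.2198)
n_4 = (-0.9014, -0.4329)
n_5 = (-0.5351, -0.8448)
n_6 = (+0.1686, -0.9857)
n_7 = (+0.8686, -0.4955)
  (0,1): δ = 145.43°  ·
  (0,2): δ = 94.35°  ·
  (0,3): δ = 25.37°  ✓
  (0,4): δ = 12.98°  ✓
  (0,5): δ = 44.98°  ✓
  (0,6): δ = 87.04°  ·
  (0,7): δ = 137.63°  ·
  (1,2): δ = 128.92°  ·
  (1,3): δ = 59.94°  ·
  (1,4): δ = 21.58°  ✓
  (1,5): δ = 10.42°  ✓
  (1,6): δ = 52.47°  ·
  (1,7): δ = 103.06°  ·
  (2,3): δ = 111.02°  ·
  (2,4): δ = 72.67°  ·
  (2,5): δ = 40.67°  ✓
  (2,6): δ = 1.39°  ✓
  (2,7): δ = 51.98°  ·
  (3,4): δ = 141.65°  ·
  (3,5): δ = 109.65°  ·
  (3,6): δ = 67.59°  ·
  (3,7): δ = 17.01°  ✓
  (4,5): δ = 148.00°  ·
  (4,6): δ = 105.94°  ·
  (4,7): δ = 55.36°  ·
  (5,6): δ = 137.95°  ·
  (5,7): δ = 87.36°  ·
  (6,7): δ = 129.41°  ·
antipodal pairs: 8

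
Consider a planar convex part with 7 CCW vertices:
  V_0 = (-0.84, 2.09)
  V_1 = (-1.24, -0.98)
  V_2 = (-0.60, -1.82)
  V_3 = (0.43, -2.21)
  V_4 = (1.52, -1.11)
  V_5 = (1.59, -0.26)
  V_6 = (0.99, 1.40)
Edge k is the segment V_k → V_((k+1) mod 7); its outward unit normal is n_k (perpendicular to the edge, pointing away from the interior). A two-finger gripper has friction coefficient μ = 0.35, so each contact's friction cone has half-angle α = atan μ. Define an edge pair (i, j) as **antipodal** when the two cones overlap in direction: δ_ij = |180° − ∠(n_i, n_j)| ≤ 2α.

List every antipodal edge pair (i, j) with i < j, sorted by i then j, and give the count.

count = 6; pairs: (0,3), (0,4), (0,5), (1,5), (1,6), (2,6)

α = atan 0.35 = 19.29°;  2α = 38.58°
n_0 = (-0.9916, +0.1292)
n_1 = (-0.7954, -0.6060)
n_2 = (-0.3541, -0.9352)
n_3 = (+0.7103, -0.7039)
n_4 = (+0.9966, -0.0821)
n_5 = (+0.9405, +0.3399)
n_6 = (+0.3528, +0.9357)
  (0,1): δ = 135.27°  ·
  (0,2): δ = 103.32°  ·
  (0,3): δ = 37.31°  ✓
  (0,4): δ = 2.72°  ✓
  (0,5): δ = 27.30°  ✓
  (0,6): δ = 76.76°  ·
  (1,2): δ = 148.04°  ·
  (1,3): δ = 82.04°  ·
  (1,4): δ = 42.01°  ·
  (1,5): δ = 17.43°  ✓
  (1,6): δ = 32.04°  ✓
  (2,3): δ = 114.00°  ·
  (2,4): δ = 73.97°  ·
  (2,5): δ = 49.39°  ·
  (2,6): δ = 0.08°  ✓
  (3,4): δ = 139.97°  ·
  (3,5): δ = 115.39°  ·
  (3,6): δ = 65.92°  ·
  (4,5): δ = 155.42°  ·
  (4,6): δ = 105.95°  ·
  (5,6): δ = 130.53°  ·
antipodal pairs: 6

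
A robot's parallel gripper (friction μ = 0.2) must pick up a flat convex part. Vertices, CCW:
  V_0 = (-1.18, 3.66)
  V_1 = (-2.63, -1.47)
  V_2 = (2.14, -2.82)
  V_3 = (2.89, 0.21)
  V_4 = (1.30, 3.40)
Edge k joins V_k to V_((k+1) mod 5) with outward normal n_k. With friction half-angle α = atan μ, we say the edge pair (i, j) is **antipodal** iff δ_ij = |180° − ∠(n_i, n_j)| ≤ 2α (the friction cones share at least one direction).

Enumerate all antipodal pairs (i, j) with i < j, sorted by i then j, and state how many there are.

count = 2; pairs: (0,2), (1,4)

α = atan 0.2 = 11.31°;  2α = 22.62°
n_0 = (-0.9623, +0.2720)
n_1 = (-0.2723, -0.9622)
n_2 = (+0.9707, -0.2403)
n_3 = (+0.8950, +0.4461)
n_4 = (+0.1043, +0.9945)
  (0,1): δ = 90.02°  ·
  (0,2): δ = 1.88°  ✓
  (0,3): δ = 42.28°  ·
  (0,4): δ = 99.80°  ·
  (1,2): δ = 88.10°  ·
  (1,3): δ = 47.70°  ·
  (1,4): δ = 9.82°  ✓
  (2,3): δ = 139.60°  ·
  (2,4): δ = 82.08°  ·
  (3,4): δ = 122.48°  ·
antipodal pairs: 2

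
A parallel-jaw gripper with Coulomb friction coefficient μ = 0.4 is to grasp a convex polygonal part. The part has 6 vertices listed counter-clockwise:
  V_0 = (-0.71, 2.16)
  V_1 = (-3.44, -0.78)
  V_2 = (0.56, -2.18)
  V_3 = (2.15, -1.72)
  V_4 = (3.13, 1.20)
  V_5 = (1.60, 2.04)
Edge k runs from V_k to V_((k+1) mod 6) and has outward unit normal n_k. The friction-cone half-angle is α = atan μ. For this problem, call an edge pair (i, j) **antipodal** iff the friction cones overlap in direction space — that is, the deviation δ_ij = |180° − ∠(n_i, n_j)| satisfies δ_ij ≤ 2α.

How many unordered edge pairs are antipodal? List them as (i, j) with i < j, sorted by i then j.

α = atan 0.4 = 21.80°;  2α = 43.60°
n_0 = (-0.7328, +0.6805)
n_1 = (-0.3304, -0.9439)
n_2 = (+0.2779, -0.9606)
n_3 = (+0.9480, -0.3182)
n_4 = (+0.4813, +0.8766)
n_5 = (+0.0519, +0.9987)
  (0,1): δ = 66.41°  ·
  (0,2): δ = 30.99°  ✓
  (0,3): δ = 24.33°  ✓
  (0,4): δ = 104.11°  ·
  (0,5): δ = 129.91°  ·
  (1,2): δ = 144.57°  ·
  (1,3): δ = 89.26°  ·
  (1,4): δ = 9.48°  ✓
  (1,5): δ = 16.32°  ✓
  (2,3): δ = 124.69°  ·
  (2,4): δ = 44.90°  ·
  (2,5): δ = 19.11°  ✓
  (3,4): δ = 100.22°  ·
  (3,5): δ = 74.42°  ·
  (4,5): δ = 154.21°  ·
antipodal pairs: 5

count = 5; pairs: (0,2), (0,3), (1,4), (1,5), (2,5)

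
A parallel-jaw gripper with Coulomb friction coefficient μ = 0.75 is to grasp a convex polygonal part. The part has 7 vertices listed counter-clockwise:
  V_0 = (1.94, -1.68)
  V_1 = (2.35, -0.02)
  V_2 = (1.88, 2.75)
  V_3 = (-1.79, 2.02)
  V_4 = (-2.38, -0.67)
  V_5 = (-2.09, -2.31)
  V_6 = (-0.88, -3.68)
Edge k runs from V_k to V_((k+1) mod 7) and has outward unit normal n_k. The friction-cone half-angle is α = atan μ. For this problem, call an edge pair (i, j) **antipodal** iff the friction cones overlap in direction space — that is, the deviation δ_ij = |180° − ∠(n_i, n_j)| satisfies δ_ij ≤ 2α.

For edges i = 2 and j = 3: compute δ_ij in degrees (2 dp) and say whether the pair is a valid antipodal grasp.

δ = 113.62°, invalid

α = atan 0.75 = 36.87°;  2α = 73.74°
edge 2: e_2 = (-3.67, -0.73);  n_2 = (-0.1951, +0.9808)
edge 3: e_3 = (-0.59, -2.69);  n_3 = (-0.9768, +0.2142)
∠(n_2, n_3) = 66.38°
δ = |180° − 66.38°| = 113.62°
113.62° > 2α = 73.74°  →  invalid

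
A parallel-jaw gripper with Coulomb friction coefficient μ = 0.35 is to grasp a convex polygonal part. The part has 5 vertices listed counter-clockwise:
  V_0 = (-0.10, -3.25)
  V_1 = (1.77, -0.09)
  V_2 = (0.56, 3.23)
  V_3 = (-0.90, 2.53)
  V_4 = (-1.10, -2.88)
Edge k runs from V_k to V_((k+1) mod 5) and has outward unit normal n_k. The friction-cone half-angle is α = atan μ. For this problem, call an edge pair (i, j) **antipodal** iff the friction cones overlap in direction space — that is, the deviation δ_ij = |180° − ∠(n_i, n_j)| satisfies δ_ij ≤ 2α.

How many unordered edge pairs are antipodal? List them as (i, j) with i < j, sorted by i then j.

count = 3; pairs: (0,2), (0,3), (1,3)

α = atan 0.35 = 19.29°;  2α = 38.58°
n_0 = (+0.8606, -0.5093)
n_1 = (+0.9395, +0.3424)
n_2 = (-0.4323, +0.9017)
n_3 = (-0.9993, +0.0369)
n_4 = (-0.3470, -0.9379)
  (0,1): δ = 129.36°  ·
  (0,2): δ = 33.77°  ✓
  (0,3): δ = 28.50°  ✓
  (0,4): δ = 100.31°  ·
  (1,2): δ = 84.41°  ·
  (1,3): δ = 22.14°  ✓
  (1,4): δ = 49.67°  ·
  (2,3): δ = 117.73°  ·
  (2,4): δ = 45.92°  ·
  (3,4): δ = 108.19°  ·
antipodal pairs: 3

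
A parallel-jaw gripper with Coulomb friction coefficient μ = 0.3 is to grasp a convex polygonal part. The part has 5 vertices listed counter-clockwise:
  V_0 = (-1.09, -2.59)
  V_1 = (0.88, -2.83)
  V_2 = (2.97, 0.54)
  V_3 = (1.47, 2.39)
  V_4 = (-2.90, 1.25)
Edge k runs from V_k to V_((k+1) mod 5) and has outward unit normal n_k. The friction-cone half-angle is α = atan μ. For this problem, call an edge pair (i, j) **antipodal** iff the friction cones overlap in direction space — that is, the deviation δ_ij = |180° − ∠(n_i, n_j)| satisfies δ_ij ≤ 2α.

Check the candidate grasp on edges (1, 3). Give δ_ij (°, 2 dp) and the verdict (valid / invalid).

α = atan 0.3 = 16.70°;  2α = 33.40°
edge 1: e_1 = (+2.09, +3.37);  n_1 = (+0.8498, -0.5270)
edge 3: e_3 = (-4.37, -1.14);  n_3 = (-0.2524, +0.9676)
∠(n_1, n_3) = 136.43°
δ = |180° − 136.43°| = 43.57°
43.57° > 2α = 33.40°  →  invalid

δ = 43.57°, invalid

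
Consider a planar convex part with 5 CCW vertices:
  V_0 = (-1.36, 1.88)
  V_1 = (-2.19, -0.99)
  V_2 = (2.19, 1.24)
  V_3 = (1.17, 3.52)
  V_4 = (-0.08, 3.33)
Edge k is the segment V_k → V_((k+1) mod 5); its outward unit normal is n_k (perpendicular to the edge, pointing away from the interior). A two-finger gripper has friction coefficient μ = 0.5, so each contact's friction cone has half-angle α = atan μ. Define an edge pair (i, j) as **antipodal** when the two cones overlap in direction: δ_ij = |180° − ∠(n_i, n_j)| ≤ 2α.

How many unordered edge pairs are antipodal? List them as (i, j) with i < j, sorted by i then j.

count = 4; pairs: (0,1), (0,2), (1,3), (1,4)

α = atan 0.5 = 26.57°;  2α = 53.13°
n_0 = (-0.9606, +0.2778)
n_1 = (+0.4537, -0.8911)
n_2 = (+0.9128, +0.4084)
n_3 = (-0.1503, +0.9886)
n_4 = (-0.7497, +0.6618)
  (0,1): δ = 46.89°  ✓
  (0,2): δ = 40.23°  ✓
  (0,3): δ = 114.77°  ·
  (0,4): δ = 154.69°  ·
  (1,2): δ = 92.88°  ·
  (1,3): δ = 18.34°  ✓
  (1,4): δ = 21.58°  ✓
  (2,3): δ = 105.46°  ·
  (2,4): δ = 65.54°  ·
  (3,4): δ = 140.08°  ·
antipodal pairs: 4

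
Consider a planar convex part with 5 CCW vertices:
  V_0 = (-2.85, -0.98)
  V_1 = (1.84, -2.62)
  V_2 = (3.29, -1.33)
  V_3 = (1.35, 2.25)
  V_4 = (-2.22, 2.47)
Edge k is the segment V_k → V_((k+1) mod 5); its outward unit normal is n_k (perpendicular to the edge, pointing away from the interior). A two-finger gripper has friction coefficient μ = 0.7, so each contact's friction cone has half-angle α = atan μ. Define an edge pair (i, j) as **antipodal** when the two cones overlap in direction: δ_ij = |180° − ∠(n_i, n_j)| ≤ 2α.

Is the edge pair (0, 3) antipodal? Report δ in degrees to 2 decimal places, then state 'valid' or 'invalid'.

α = atan 0.7 = 34.99°;  2α = 69.98°
edge 0: e_0 = (+4.69, -1.64);  n_0 = (-0.3301, -0.9440)
edge 3: e_3 = (-3.57, +0.22);  n_3 = (+0.0615, +0.9981)
∠(n_0, n_3) = 164.25°
δ = |180° − 164.25°| = 15.75°
15.75° ≤ 2α = 69.98°  →  valid

δ = 15.75°, valid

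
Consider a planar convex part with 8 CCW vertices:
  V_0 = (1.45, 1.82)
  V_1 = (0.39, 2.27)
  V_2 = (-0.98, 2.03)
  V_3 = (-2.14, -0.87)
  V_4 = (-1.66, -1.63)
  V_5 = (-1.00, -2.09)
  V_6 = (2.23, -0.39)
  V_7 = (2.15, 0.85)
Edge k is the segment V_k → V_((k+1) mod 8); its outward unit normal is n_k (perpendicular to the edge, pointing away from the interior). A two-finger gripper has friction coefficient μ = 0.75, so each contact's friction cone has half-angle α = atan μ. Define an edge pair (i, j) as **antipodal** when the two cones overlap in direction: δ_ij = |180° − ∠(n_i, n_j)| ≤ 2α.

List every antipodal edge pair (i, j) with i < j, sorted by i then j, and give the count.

count = 13; pairs: (0,3), (0,4), (0,5), (1,3), (1,4), (1,5), (2,5), (2,6), (2,7), (3,6), (3,7), (4,6), (4,7)

α = atan 0.75 = 36.87°;  2α = 73.74°
n_0 = (+0.3908, +0.9205)
n_1 = (-0.1726, +0.9850)
n_2 = (-0.9285, +0.3714)
n_3 = (-0.8455, -0.5340)
n_4 = (-0.5718, -0.8204)
n_5 = (+0.4657, -0.8849)
n_6 = (+0.9979, +0.0644)
n_7 = (+0.8109, +0.5852)
  (0,1): δ = 147.06°  ·
  (0,2): δ = 88.80°  ·
  (0,3): δ = 34.72°  ✓
  (0,4): δ = 11.87°  ✓
  (0,5): δ = 50.76°  ✓
  (0,6): δ = 116.69°  ·
  (0,7): δ = 148.82°  ·
  (1,2): δ = 121.74°  ·
  (1,3): δ = 67.66°  ✓
  (1,4): δ = 44.81°  ✓
  (1,5): δ = 17.82°  ✓
  (1,6): δ = 83.75°  ·
  (1,7): δ = 115.88°  ·
  (2,3): δ = 125.92°  ·
  (2,4): δ = 103.07°  ·
  (2,5): δ = 40.44°  ✓
  (2,6): δ = 25.49°  ✓
  (2,7): δ = 57.62°  ✓
  (3,4): δ = 157.15°  ·
  (3,5): δ = 94.52°  ·
  (3,6): δ = 28.58°  ✓
  (3,7): δ = 3.54°  ✓
  (4,5): δ = 117.37°  ·
  (4,6): δ = 51.43°  ✓
  (4,7): δ = 19.31°  ✓
  (5,6): δ = 114.07°  ·
  (5,7): δ = 81.94°  ·
  (6,7): δ = 147.88°  ·
antipodal pairs: 13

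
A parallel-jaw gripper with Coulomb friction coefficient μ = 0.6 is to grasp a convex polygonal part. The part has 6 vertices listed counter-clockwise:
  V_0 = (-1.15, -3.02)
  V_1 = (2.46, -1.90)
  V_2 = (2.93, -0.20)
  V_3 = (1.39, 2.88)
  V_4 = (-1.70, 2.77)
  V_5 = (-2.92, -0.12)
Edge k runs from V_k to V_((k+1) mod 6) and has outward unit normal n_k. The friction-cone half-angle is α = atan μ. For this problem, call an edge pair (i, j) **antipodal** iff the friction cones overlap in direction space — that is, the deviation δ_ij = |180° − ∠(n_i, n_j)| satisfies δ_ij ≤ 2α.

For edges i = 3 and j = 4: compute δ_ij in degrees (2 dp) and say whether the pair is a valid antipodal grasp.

α = atan 0.6 = 30.96°;  2α = 61.93°
edge 3: e_3 = (-3.09, -0.11);  n_3 = (-0.0356, +0.9994)
edge 4: e_4 = (-1.22, -2.89);  n_4 = (-0.9213, +0.3889)
∠(n_3, n_4) = 65.07°
δ = |180° − 65.07°| = 114.93°
114.93° > 2α = 61.93°  →  invalid

δ = 114.93°, invalid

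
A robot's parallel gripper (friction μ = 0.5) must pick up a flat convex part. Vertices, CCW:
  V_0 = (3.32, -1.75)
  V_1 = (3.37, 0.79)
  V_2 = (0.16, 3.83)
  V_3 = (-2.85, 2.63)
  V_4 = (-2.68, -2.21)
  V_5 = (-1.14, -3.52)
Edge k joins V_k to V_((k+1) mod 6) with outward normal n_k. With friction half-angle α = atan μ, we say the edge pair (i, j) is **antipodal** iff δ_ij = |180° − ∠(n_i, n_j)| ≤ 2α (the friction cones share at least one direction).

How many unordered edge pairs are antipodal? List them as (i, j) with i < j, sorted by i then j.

α = atan 0.5 = 26.57°;  2α = 53.13°
n_0 = (+0.9998, -0.0197)
n_1 = (+0.6876, +0.7261)
n_2 = (-0.3703, +0.9289)
n_3 = (-0.9994, -0.0351)
n_4 = (-0.6479, -0.7617)
n_5 = (+0.3689, -0.9295)
  (0,1): δ = 132.31°  ·
  (0,2): δ = 67.14°  ·
  (0,3): δ = 3.14°  ✓
  (0,4): δ = 50.74°  ✓
  (0,5): δ = 112.77°  ·
  (1,2): δ = 114.82°  ·
  (1,3): δ = 44.55°  ✓
  (1,4): δ = 3.06°  ✓
  (1,5): δ = 65.09°  ·
  (2,3): δ = 109.72°  ·
  (2,4): δ = 62.12°  ·
  (2,5): δ = 0.09°  ✓
  (3,4): δ = 132.40°  ·
  (3,5): δ = 70.37°  ·
  (4,5): δ = 117.97°  ·
antipodal pairs: 5

count = 5; pairs: (0,3), (0,4), (1,3), (1,4), (2,5)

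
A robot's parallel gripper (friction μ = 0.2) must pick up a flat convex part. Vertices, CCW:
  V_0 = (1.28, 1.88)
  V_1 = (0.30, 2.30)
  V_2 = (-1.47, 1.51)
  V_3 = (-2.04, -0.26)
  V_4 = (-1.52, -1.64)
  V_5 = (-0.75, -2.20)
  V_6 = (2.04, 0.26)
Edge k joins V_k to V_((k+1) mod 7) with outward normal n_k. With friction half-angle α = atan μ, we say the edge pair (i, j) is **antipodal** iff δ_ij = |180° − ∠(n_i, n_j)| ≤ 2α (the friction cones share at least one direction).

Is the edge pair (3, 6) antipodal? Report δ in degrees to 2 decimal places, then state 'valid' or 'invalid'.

α = atan 0.2 = 11.31°;  2α = 22.62°
edge 3: e_3 = (+0.52, -1.38);  n_3 = (-0.9358, -0.3526)
edge 6: e_6 = (-0.76, +1.62);  n_6 = (+0.9053, +0.4247)
∠(n_3, n_6) = 175.51°
δ = |180° − 175.51°| = 4.49°
4.49° ≤ 2α = 22.62°  →  valid

δ = 4.49°, valid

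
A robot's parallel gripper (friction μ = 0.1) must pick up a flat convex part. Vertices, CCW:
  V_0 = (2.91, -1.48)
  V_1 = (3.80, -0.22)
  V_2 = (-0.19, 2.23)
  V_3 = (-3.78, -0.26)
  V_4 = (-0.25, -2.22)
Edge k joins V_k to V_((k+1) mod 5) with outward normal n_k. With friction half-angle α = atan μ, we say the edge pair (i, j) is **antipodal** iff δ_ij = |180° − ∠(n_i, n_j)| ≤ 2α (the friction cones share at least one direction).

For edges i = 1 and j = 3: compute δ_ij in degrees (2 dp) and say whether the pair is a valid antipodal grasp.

δ = 2.51°, valid

α = atan 0.1 = 5.71°;  2α = 11.42°
edge 1: e_1 = (-3.99, +2.45);  n_1 = (+0.5233, +0.8522)
edge 3: e_3 = (+3.53, -1.96);  n_3 = (-0.4854, -0.8743)
∠(n_1, n_3) = 177.49°
δ = |180° − 177.49°| = 2.51°
2.51° ≤ 2α = 11.42°  →  valid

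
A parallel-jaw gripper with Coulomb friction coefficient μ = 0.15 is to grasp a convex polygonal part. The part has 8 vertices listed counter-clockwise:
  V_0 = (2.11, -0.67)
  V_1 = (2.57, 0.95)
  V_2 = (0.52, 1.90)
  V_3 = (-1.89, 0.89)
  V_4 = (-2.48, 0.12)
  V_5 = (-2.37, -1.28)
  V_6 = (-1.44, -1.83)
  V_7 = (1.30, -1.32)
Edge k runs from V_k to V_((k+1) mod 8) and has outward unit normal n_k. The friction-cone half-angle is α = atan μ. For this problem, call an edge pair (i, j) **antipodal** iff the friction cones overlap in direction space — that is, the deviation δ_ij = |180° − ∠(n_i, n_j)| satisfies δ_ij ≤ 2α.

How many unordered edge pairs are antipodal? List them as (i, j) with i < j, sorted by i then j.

α = atan 0.15 = 8.53°;  2α = 17.06°
n_0 = (+0.9620, -0.2732)
n_1 = (+0.4205, +0.9073)
n_2 = (-0.3865, +0.9223)
n_3 = (-0.7938, +0.6082)
n_4 = (-0.9969, -0.0783)
n_5 = (-0.5090, -0.8607)
n_6 = (+0.1830, -0.9831)
n_7 = (+0.6259, -0.7799)
  (0,1): δ = 99.01°  ·
  (0,2): δ = 51.41°  ·
  (0,3): δ = 21.61°  ·
  (0,4): δ = 20.34°  ·
  (0,5): δ = 75.25°  ·
  (0,6): δ = 116.40°  ·
  (0,7): δ = 144.60°  ·
  (1,2): δ = 132.40°  ·
  (1,3): δ = 102.60°  ·
  (1,4): δ = 60.64°  ·
  (1,5): δ = 5.74°  ✓
  (1,6): δ = 35.41°  ·
  (1,7): δ = 63.61°  ·
  (2,3): δ = 150.20°  ·
  (2,4): δ = 108.25°  ·
  (2,5): δ = 53.34°  ·
  (2,6): δ = 12.19°  ✓
  (2,7): δ = 16.01°  ✓
  (3,4): δ = 138.05°  ·
  (3,5): δ = 83.14°  ·
  (3,6): δ = 42.00°  ·
  (3,7): δ = 13.79°  ✓
  (4,5): δ = 125.09°  ·
  (4,6): δ = 83.95°  ·
  (4,7): δ = 55.75°  ·
  (5,6): δ = 138.86°  ·
  (5,7): δ = 110.65°  ·
  (6,7): δ = 151.80°  ·
antipodal pairs: 4

count = 4; pairs: (1,5), (2,6), (2,7), (3,7)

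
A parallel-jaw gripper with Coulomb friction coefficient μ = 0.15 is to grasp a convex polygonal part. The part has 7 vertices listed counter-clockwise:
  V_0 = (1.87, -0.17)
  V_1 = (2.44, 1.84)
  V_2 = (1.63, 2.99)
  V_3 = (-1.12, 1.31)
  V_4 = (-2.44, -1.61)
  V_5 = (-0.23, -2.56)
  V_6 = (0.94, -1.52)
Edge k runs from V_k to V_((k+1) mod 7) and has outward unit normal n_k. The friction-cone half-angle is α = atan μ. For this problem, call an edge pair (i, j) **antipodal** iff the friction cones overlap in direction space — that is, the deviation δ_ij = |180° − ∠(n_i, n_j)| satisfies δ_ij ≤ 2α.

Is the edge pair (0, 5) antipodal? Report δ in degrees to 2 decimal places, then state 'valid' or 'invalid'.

δ = 147.47°, invalid

α = atan 0.15 = 8.53°;  2α = 17.06°
edge 0: e_0 = (+0.57, +2.01);  n_0 = (+0.9621, -0.2728)
edge 5: e_5 = (+1.17, +1.04);  n_5 = (+0.6644, -0.7474)
∠(n_0, n_5) = 32.53°
δ = |180° − 32.53°| = 147.47°
147.47° > 2α = 17.06°  →  invalid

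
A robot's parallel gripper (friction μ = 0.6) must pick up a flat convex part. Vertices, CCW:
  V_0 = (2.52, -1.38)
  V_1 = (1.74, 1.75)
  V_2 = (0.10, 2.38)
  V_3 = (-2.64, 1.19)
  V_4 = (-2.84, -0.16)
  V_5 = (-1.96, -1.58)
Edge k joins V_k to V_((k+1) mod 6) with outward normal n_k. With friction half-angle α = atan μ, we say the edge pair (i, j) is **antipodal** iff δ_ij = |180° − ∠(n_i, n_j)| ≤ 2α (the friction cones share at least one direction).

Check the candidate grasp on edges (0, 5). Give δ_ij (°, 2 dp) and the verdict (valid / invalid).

δ = 78.56°, invalid

α = atan 0.6 = 30.96°;  2α = 61.93°
edge 0: e_0 = (-0.78, +3.13);  n_0 = (+0.9703, +0.2418)
edge 5: e_5 = (+4.48, +0.20);  n_5 = (+0.0446, -0.9990)
∠(n_0, n_5) = 101.44°
δ = |180° − 101.44°| = 78.56°
78.56° > 2α = 61.93°  →  invalid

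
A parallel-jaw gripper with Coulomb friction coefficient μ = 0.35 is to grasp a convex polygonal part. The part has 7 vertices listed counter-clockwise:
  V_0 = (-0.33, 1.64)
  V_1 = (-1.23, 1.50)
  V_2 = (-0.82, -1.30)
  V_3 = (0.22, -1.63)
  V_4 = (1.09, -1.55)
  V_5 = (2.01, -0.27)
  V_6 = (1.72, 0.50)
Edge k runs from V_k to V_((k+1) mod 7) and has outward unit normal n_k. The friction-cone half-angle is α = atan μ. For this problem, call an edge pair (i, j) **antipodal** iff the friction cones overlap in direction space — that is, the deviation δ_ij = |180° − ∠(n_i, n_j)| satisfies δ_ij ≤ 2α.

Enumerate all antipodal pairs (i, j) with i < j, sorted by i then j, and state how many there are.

α = atan 0.35 = 19.29°;  2α = 38.58°
n_0 = (-0.1537, +0.9881)
n_1 = (-0.9894, -0.1449)
n_2 = (-0.3024, -0.9532)
n_3 = (+0.0916, -0.9958)
n_4 = (+0.8120, -0.5836)
n_5 = (+0.9358, +0.3525)
n_6 = (+0.4860, +0.8740)
  (0,1): δ = 90.51°  ·
  (0,2): δ = 26.45°  ✓
  (0,3): δ = 3.59°  ✓
  (0,4): δ = 45.45°  ·
  (0,5): δ = 101.80°  ·
  (0,6): δ = 142.08°  ·
  (1,2): δ = 115.94°  ·
  (1,3): δ = 93.08°  ·
  (1,4): δ = 44.04°  ·
  (1,5): δ = 12.31°  ✓
  (1,6): δ = 52.59°  ·
  (2,3): δ = 157.14°  ·
  (2,4): δ = 108.10°  ·
  (2,5): δ = 51.76°  ·
  (2,6): δ = 11.47°  ✓
  (3,4): δ = 130.96°  ·
  (3,5): δ = 74.62°  ·
  (3,6): δ = 34.33°  ✓
  (4,5): δ = 123.66°  ·
  (4,6): δ = 83.37°  ·
  (5,6): δ = 139.72°  ·
antipodal pairs: 5

count = 5; pairs: (0,2), (0,3), (1,5), (2,6), (3,6)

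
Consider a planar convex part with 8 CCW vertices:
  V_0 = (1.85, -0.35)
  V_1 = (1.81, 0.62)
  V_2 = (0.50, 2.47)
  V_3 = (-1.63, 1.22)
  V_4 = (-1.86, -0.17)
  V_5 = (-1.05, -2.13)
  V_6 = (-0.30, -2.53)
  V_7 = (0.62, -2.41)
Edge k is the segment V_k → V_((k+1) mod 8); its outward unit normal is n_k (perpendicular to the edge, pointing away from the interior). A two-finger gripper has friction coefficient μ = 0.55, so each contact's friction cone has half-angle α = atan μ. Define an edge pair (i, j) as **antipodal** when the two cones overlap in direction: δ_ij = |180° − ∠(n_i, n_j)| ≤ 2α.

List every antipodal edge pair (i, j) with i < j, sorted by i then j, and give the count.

α = atan 0.55 = 28.81°;  2α = 57.62°
n_0 = (+0.9992, +0.0412)
n_1 = (+0.8161, +0.5779)
n_2 = (-0.5061, +0.8625)
n_3 = (-0.9866, +0.1632)
n_4 = (-0.9242, -0.3819)
n_5 = (-0.4706, -0.8824)
n_6 = (+0.1293, -0.9916)
n_7 = (+0.8586, -0.5127)
  (0,1): δ = 147.06°  ·
  (0,2): δ = 61.95°  ·
  (0,3): δ = 11.76°  ✓
  (0,4): δ = 20.09°  ✓
  (0,5): δ = 59.57°  ·
  (0,6): δ = 95.07°  ·
  (0,7): δ = 146.80°  ·
  (1,2): δ = 94.90°  ·
  (1,3): δ = 44.70°  ✓
  (1,4): δ = 12.85°  ✓
  (1,5): δ = 26.62°  ✓
  (1,6): δ = 62.13°  ·
  (1,7): δ = 113.86°  ·
  (2,3): δ = 129.80°  ·
  (2,4): δ = 97.95°  ·
  (2,5): δ = 58.48°  ·
  (2,6): δ = 22.98°  ✓
  (2,7): δ = 28.75°  ✓
  (3,4): δ = 148.15°  ·
  (3,5): δ = 108.68°  ·
  (3,6): δ = 73.17°  ·
  (3,7): δ = 21.45°  ✓
  (4,5): δ = 140.53°  ·
  (4,6): δ = 105.02°  ·
  (4,7): δ = 53.29°  ✓
  (5,6): δ = 144.50°  ·
  (5,7): δ = 92.77°  ·
  (6,7): δ = 128.27°  ·
antipodal pairs: 9

count = 9; pairs: (0,3), (0,4), (1,3), (1,4), (1,5), (2,6), (2,7), (3,7), (4,7)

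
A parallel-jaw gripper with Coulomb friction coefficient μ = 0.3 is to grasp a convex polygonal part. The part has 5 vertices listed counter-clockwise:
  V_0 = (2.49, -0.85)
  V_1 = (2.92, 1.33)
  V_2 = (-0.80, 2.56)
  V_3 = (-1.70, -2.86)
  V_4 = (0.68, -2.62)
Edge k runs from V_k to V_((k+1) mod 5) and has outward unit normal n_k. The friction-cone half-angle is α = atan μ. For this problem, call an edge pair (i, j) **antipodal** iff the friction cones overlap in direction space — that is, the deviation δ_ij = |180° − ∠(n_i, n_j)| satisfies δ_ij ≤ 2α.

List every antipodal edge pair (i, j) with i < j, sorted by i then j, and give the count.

α = atan 0.3 = 16.70°;  2α = 33.40°
n_0 = (+0.9811, -0.1935)
n_1 = (+0.3139, +0.9494)
n_2 = (-0.9865, +0.1638)
n_3 = (+0.1003, -0.9950)
n_4 = (+0.6992, -0.7150)
  (0,1): δ = 97.14°  ·
  (0,2): δ = 1.73°  ✓
  (0,3): δ = 106.92°  ·
  (0,4): δ = 145.52°  ·
  (1,2): δ = 81.13°  ·
  (1,3): δ = 24.05°  ✓
  (1,4): δ = 62.66°  ·
  (2,3): δ = 74.81°  ·
  (2,4): δ = 36.21°  ·
  (3,4): δ = 141.40°  ·
antipodal pairs: 2

count = 2; pairs: (0,2), (1,3)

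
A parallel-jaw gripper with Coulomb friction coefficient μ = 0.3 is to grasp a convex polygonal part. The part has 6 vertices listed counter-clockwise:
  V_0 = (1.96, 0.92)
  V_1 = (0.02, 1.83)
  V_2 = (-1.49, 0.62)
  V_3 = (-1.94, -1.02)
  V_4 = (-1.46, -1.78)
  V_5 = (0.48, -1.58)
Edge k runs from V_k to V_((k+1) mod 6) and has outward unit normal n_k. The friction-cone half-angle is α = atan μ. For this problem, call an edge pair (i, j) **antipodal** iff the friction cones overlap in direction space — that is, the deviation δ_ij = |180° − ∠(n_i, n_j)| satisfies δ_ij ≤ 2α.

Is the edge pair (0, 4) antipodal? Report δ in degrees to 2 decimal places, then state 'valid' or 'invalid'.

δ = 31.02°, valid

α = atan 0.3 = 16.70°;  2α = 33.40°
edge 0: e_0 = (-1.94, +0.91);  n_0 = (+0.4247, +0.9053)
edge 4: e_4 = (+1.94, +0.20);  n_4 = (+0.1025, -0.9947)
∠(n_0, n_4) = 148.98°
δ = |180° − 148.98°| = 31.02°
31.02° ≤ 2α = 33.40°  →  valid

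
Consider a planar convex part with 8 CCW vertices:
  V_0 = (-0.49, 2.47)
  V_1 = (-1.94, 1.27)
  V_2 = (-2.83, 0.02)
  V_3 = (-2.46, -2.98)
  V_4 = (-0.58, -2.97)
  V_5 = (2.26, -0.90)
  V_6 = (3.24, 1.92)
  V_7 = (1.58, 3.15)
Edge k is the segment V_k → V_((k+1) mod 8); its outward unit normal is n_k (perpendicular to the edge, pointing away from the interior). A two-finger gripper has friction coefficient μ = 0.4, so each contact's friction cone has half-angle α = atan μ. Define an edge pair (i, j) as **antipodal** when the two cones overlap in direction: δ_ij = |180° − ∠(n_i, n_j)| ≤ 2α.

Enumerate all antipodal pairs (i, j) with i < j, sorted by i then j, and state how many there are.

count = 9; pairs: (0,3), (0,4), (0,5), (1,4), (1,5), (2,5), (3,6), (3,7), (4,7)

α = atan 0.4 = 21.80°;  2α = 43.60°
n_0 = (-0.6376, +0.7704)
n_1 = (-0.8146, +0.5800)
n_2 = (-0.9925, -0.1224)
n_3 = (+0.0053, -1.0000)
n_4 = (+0.5890, -0.8081)
n_5 = (+0.9446, -0.3283)
n_6 = (+0.5953, +0.8035)
n_7 = (-0.3121, +0.9501)
  (0,1): δ = 165.06°  ·
  (0,2): δ = 122.58°  ·
  (0,3): δ = 39.31°  ✓
  (0,4): δ = 3.52°  ✓
  (0,5): δ = 31.23°  ✓
  (0,6): δ = 103.85°  ·
  (0,7): δ = 158.57°  ·
  (1,2): δ = 137.52°  ·
  (1,3): δ = 54.24°  ·
  (1,4): δ = 18.46°  ✓
  (1,5): δ = 16.29°  ✓
  (1,6): δ = 88.91°  ·
  (1,7): δ = 143.64°  ·
  (2,3): δ = 96.73°  ·
  (2,4): δ = 60.94°  ·
  (2,5): δ = 26.19°  ✓
  (2,6): δ = 46.43°  ·
  (2,7): δ = 101.15°  ·
  (3,4): δ = 144.22°  ·
  (3,5): δ = 109.47°  ·
  (3,6): δ = 36.84°  ✓
  (3,7): δ = 17.88°  ✓
  (4,5): δ = 145.25°  ·
  (4,6): δ = 72.62°  ·
  (4,7): δ = 17.90°  ✓
  (5,6): δ = 107.37°  ·
  (5,7): δ = 52.65°  ·
  (6,7): δ = 125.28°  ·
antipodal pairs: 9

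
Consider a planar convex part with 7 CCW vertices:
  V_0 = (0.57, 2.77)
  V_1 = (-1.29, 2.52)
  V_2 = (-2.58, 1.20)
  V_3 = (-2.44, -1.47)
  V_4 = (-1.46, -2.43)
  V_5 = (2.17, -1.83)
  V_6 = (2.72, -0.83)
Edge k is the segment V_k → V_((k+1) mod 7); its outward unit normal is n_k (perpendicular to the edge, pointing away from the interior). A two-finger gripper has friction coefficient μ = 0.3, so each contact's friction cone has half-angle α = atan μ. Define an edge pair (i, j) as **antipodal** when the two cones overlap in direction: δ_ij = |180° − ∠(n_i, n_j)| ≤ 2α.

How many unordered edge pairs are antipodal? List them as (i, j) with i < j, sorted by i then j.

count = 5; pairs: (0,4), (1,5), (2,5), (2,6), (3,6)

α = atan 0.3 = 16.70°;  2α = 33.40°
n_0 = (-0.1332, +0.9911)
n_1 = (-0.7152, +0.6989)
n_2 = (-0.9986, -0.0524)
n_3 = (-0.6998, -0.7144)
n_4 = (+0.1631, -0.9866)
n_5 = (+0.8762, -0.4819)
n_6 = (+0.8585, +0.5127)
  (0,1): δ = 142.00°  ·
  (0,2): δ = 94.65°  ·
  (0,3): δ = 52.06°  ·
  (0,4): δ = 1.73°  ✓
  (0,5): δ = 53.53°  ·
  (0,6): δ = 113.19°  ·
  (1,2): δ = 132.66°  ·
  (1,3): δ = 90.07°  ·
  (1,4): δ = 36.27°  ·
  (1,5): δ = 15.53°  ✓
  (1,6): δ = 75.19°  ·
  (2,3): δ = 137.41°  ·
  (2,4): δ = 83.62°  ·
  (2,5): δ = 31.81°  ✓
  (2,6): δ = 27.85°  ✓
  (3,4): δ = 126.21°  ·
  (3,5): δ = 74.40°  ·
  (3,6): δ = 14.74°  ✓
  (4,5): δ = 128.20°  ·
  (4,6): δ = 68.54°  ·
  (5,6): δ = 120.34°  ·
antipodal pairs: 5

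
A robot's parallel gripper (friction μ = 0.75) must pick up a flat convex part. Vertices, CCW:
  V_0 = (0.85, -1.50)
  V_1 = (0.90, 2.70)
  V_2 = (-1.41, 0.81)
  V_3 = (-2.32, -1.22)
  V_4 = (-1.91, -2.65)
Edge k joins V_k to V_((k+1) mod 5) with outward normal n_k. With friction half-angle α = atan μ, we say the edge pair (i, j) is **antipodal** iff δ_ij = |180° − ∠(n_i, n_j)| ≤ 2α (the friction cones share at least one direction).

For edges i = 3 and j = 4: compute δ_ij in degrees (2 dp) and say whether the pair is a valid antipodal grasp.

α = atan 0.75 = 36.87°;  2α = 73.74°
edge 3: e_3 = (+0.41, -1.43);  n_3 = (-0.9613, -0.2756)
edge 4: e_4 = (+2.76, +1.15);  n_4 = (+0.3846, -0.9231)
∠(n_3, n_4) = 96.62°
δ = |180° − 96.62°| = 83.38°
83.38° > 2α = 73.74°  →  invalid

δ = 83.38°, invalid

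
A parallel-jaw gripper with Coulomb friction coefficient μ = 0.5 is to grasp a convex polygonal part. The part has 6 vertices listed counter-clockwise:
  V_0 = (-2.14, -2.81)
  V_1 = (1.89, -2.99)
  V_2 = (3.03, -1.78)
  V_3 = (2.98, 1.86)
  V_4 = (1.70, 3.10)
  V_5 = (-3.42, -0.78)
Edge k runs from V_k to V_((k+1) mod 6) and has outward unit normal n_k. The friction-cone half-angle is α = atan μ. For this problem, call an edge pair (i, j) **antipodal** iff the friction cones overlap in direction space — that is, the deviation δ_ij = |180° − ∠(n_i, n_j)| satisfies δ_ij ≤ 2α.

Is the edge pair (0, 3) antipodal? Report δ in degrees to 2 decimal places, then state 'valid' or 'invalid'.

α = atan 0.5 = 26.57°;  2α = 53.13°
edge 0: e_0 = (+4.03, -0.18);  n_0 = (-0.0446, -0.9990)
edge 3: e_3 = (-1.28, +1.24);  n_3 = (+0.6958, +0.7182)
∠(n_0, n_3) = 138.47°
δ = |180° − 138.47°| = 41.53°
41.53° ≤ 2α = 53.13°  →  valid

δ = 41.53°, valid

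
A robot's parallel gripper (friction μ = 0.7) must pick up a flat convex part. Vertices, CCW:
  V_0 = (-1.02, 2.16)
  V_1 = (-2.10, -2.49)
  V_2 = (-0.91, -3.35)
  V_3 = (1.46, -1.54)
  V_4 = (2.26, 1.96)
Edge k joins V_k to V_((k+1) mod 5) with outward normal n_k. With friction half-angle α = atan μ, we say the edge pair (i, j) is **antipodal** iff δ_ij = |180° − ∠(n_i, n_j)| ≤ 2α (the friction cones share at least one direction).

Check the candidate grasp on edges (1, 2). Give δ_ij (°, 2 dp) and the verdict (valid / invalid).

α = atan 0.7 = 34.99°;  2α = 69.98°
edge 1: e_1 = (+1.19, -0.86);  n_1 = (-0.5857, -0.8105)
edge 2: e_2 = (+2.37, +1.81);  n_2 = (+0.6070, -0.7947)
∠(n_1, n_2) = 73.22°
δ = |180° − 73.22°| = 106.78°
106.78° > 2α = 69.98°  →  invalid

δ = 106.78°, invalid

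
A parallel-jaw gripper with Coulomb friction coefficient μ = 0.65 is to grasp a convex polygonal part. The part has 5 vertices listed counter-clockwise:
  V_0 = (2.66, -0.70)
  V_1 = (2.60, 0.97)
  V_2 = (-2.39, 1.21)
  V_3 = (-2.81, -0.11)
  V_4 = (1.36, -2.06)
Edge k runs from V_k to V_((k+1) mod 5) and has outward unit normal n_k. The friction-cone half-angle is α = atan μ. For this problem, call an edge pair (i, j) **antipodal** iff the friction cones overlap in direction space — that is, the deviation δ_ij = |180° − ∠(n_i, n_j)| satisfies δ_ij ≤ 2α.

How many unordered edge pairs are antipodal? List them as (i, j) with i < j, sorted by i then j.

count = 5; pairs: (0,2), (0,3), (1,3), (1,4), (2,4)

α = atan 0.65 = 33.02°;  2α = 66.05°
n_0 = (+0.9994, +0.0359)
n_1 = (+0.0480, +0.9988)
n_2 = (-0.9529, +0.3032)
n_3 = (-0.4236, -0.9058)
n_4 = (+0.7229, -0.6910)
  (0,1): δ = 94.81°  ·
  (0,2): δ = 19.71°  ✓
  (0,3): δ = 62.88°  ✓
  (0,4): δ = 134.23°  ·
  (1,2): δ = 104.90°  ·
  (1,3): δ = 22.31°  ✓
  (1,4): δ = 49.05°  ✓
  (2,3): δ = 97.41°  ·
  (2,4): δ = 26.06°  ✓
  (3,4): δ = 108.65°  ·
antipodal pairs: 5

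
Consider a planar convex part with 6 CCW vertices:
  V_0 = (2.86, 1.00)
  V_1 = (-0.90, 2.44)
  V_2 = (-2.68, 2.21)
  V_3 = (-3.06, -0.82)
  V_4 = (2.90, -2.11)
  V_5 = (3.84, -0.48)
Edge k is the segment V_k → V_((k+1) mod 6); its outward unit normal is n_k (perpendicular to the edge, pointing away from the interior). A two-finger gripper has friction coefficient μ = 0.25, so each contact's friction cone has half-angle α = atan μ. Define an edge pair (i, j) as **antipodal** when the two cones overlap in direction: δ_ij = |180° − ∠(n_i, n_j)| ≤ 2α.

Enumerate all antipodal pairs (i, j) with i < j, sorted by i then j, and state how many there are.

α = atan 0.25 = 14.04°;  2α = 28.07°
n_0 = (+0.3576, +0.9339)
n_1 = (-0.1281, +0.9918)
n_2 = (-0.9922, +0.1244)
n_3 = (-0.2115, -0.9774)
n_4 = (+0.8663, -0.4996)
n_5 = (+0.8338, +0.5521)
  (0,1): δ = 151.68°  ·
  (0,2): δ = 76.19°  ·
  (0,3): δ = 8.74°  ✓
  (0,4): δ = 80.98°  ·
  (0,5): δ = 144.47°  ·
  (1,2): δ = 104.51°  ·
  (1,3): δ = 19.58°  ✓
  (1,4): δ = 52.67°  ·
  (1,5): δ = 116.15°  ·
  (2,3): δ = 95.06°  ·
  (2,4): δ = 22.82°  ✓
  (2,5): δ = 40.66°  ·
  (3,4): δ = 107.76°  ·
  (3,5): δ = 44.28°  ·
  (4,5): δ = 116.52°  ·
antipodal pairs: 3

count = 3; pairs: (0,3), (1,3), (2,4)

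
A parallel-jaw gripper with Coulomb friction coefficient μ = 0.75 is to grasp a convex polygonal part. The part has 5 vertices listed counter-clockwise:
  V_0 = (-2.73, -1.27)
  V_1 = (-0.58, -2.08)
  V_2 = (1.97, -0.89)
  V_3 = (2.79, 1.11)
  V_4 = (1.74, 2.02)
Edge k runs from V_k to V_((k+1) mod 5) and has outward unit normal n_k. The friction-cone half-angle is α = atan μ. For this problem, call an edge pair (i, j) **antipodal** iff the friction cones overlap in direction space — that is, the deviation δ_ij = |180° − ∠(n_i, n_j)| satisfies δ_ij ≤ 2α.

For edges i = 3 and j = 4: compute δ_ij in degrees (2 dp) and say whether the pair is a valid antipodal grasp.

α = atan 0.75 = 36.87°;  2α = 73.74°
edge 3: e_3 = (-1.05, +0.91);  n_3 = (+0.6549, +0.7557)
edge 4: e_4 = (-4.47, -3.29);  n_4 = (-0.5928, +0.8054)
∠(n_3, n_4) = 77.27°
δ = |180° − 77.27°| = 102.73°
102.73° > 2α = 73.74°  →  invalid

δ = 102.73°, invalid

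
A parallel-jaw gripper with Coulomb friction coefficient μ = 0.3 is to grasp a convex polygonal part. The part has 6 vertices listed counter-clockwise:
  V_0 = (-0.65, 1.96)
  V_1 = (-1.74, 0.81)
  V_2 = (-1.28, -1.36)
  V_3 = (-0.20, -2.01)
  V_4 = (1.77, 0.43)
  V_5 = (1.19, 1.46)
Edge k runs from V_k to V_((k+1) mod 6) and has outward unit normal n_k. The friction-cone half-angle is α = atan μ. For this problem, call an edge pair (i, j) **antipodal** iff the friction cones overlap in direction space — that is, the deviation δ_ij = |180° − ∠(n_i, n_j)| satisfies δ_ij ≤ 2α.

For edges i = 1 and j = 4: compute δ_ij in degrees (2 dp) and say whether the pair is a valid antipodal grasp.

δ = 17.42°, valid

α = atan 0.3 = 16.70°;  2α = 33.40°
edge 1: e_1 = (+0.46, -2.17);  n_1 = (-0.9783, -0.2074)
edge 4: e_4 = (-0.58, +1.03);  n_4 = (+0.8713, +0.4907)
∠(n_1, n_4) = 162.58°
δ = |180° − 162.58°| = 17.42°
17.42° ≤ 2α = 33.40°  →  valid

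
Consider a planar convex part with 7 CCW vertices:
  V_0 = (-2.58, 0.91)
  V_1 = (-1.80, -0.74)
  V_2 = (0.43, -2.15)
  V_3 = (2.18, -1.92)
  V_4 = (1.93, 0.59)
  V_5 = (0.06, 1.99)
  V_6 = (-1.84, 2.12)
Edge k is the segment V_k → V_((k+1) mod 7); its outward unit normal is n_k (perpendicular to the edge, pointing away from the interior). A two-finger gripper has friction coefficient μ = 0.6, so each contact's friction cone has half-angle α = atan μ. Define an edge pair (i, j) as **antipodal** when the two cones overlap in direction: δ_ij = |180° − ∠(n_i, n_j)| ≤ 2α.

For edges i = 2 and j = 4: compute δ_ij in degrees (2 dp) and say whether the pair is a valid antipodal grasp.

α = atan 0.6 = 30.96°;  2α = 61.93°
edge 2: e_2 = (+1.75, +0.23);  n_2 = (+0.1303, -0.9915)
edge 4: e_4 = (-1.87, +1.40);  n_4 = (+0.5993, +0.8005)
∠(n_2, n_4) = 135.69°
δ = |180° − 135.69°| = 44.31°
44.31° ≤ 2α = 61.93°  →  valid

δ = 44.31°, valid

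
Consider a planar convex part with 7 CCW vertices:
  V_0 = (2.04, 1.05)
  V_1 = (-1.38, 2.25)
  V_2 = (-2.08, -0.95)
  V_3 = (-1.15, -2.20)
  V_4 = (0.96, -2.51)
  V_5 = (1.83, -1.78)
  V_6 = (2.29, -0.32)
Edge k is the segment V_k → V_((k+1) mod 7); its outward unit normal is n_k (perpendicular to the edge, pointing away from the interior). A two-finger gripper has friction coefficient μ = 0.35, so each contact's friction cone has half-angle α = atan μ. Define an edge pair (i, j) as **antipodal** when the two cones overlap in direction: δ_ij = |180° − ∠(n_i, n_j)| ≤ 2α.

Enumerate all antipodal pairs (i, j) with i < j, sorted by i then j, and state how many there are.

α = atan 0.35 = 19.29°;  2α = 38.58°
n_0 = (+0.3311, +0.9436)
n_1 = (-0.9769, +0.2137)
n_2 = (-0.8023, -0.5969)
n_3 = (-0.1454, -0.9894)
n_4 = (+0.6428, -0.7661)
n_5 = (+0.9538, -0.3005)
n_6 = (+0.9838, +0.1795)
  (0,1): δ = 83.00°  ·
  (0,2): δ = 34.02°  ✓
  (0,3): δ = 10.98°  ✓
  (0,4): δ = 59.33°  ·
  (0,5): δ = 91.85°  ·
  (0,6): δ = 119.68°  ·
  (1,2): δ = 131.01°  ·
  (1,3): δ = 86.02°  ·
  (1,4): δ = 37.66°  ✓
  (1,5): δ = 5.15°  ✓
  (1,6): δ = 22.68°  ✓
  (2,3): δ = 135.01°  ·
  (2,4): δ = 86.65°  ·
  (2,5): δ = 54.14°  ·
  (2,6): δ = 26.31°  ✓
  (3,4): δ = 131.64°  ·
  (3,5): δ = 99.13°  ·
  (3,6): δ = 71.30°  ·
  (4,5): δ = 147.49°  ·
  (4,6): δ = 119.66°  ·
  (5,6): δ = 152.17°  ·
antipodal pairs: 6

count = 6; pairs: (0,2), (0,3), (1,4), (1,5), (1,6), (2,6)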